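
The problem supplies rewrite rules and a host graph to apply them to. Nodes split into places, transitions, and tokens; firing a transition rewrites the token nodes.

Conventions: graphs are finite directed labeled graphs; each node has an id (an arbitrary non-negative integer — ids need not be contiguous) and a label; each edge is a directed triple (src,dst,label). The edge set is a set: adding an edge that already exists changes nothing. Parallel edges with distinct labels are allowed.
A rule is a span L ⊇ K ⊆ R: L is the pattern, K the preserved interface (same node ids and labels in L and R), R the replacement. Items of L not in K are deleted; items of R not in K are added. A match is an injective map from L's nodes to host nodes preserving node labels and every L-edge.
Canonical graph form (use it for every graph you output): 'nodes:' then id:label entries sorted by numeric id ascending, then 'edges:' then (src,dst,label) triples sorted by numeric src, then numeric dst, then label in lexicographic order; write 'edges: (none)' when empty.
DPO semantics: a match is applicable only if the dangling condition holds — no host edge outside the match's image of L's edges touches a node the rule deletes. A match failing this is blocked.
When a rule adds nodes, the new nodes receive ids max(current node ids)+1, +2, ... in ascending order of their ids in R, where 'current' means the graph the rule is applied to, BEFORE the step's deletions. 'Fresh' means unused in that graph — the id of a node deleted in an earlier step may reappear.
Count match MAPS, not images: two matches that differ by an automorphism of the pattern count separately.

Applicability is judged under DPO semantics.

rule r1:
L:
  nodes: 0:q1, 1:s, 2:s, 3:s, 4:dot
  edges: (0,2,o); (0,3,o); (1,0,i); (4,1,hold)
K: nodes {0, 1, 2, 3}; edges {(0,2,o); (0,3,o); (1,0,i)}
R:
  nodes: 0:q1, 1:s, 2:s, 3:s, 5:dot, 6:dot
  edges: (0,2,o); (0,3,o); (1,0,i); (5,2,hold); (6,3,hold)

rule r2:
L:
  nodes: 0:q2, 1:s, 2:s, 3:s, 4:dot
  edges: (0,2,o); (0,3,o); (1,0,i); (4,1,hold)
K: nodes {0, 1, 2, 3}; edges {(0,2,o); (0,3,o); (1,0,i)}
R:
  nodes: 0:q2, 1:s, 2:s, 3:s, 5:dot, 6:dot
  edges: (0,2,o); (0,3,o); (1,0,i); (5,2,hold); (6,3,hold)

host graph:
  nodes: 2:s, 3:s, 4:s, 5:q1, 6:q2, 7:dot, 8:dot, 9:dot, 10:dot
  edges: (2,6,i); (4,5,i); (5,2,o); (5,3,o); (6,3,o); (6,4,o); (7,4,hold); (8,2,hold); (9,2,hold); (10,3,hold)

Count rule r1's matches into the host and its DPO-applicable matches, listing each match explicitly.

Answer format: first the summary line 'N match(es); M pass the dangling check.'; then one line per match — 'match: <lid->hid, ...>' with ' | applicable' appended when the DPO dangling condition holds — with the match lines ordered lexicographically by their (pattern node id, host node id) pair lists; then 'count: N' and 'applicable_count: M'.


2 match(es); 2 pass the dangling check.
match: 0->5, 1->4, 2->2, 3->3, 4->7 | applicable
match: 0->5, 1->4, 2->3, 3->2, 4->7 | applicable
count: 2
applicable_count: 2


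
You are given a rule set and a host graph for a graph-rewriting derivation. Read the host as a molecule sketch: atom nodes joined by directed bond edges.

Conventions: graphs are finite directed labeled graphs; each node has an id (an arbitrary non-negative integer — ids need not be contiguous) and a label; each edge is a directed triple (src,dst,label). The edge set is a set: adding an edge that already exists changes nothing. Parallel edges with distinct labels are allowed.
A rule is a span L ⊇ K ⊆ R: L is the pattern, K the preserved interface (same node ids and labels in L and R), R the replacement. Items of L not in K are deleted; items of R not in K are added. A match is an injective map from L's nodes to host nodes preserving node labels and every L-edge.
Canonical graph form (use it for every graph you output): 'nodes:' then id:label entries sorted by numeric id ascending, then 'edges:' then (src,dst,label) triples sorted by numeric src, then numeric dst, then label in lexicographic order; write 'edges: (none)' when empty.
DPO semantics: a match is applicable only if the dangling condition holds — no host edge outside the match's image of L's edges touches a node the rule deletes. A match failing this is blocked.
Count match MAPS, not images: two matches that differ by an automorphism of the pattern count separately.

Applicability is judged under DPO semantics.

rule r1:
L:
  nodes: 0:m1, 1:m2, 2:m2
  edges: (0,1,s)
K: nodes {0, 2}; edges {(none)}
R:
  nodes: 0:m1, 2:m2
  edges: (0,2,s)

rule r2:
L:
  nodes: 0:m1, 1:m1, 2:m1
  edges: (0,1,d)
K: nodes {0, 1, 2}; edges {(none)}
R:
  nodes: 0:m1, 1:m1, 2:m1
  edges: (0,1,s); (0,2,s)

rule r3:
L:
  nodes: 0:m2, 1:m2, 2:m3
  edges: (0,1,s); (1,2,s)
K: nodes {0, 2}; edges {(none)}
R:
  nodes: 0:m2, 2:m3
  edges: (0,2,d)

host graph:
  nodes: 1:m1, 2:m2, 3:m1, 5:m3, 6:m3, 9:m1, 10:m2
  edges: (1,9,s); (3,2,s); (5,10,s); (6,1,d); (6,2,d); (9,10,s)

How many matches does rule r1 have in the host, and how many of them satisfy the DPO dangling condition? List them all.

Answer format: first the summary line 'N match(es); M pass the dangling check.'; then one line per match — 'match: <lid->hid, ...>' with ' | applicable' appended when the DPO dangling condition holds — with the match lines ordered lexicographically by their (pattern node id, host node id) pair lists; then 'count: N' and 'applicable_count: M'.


2 match(es); 0 pass the dangling check.
match: 0->3, 1->2, 2->10
match: 0->9, 1->10, 2->2
count: 2
applicable_count: 0


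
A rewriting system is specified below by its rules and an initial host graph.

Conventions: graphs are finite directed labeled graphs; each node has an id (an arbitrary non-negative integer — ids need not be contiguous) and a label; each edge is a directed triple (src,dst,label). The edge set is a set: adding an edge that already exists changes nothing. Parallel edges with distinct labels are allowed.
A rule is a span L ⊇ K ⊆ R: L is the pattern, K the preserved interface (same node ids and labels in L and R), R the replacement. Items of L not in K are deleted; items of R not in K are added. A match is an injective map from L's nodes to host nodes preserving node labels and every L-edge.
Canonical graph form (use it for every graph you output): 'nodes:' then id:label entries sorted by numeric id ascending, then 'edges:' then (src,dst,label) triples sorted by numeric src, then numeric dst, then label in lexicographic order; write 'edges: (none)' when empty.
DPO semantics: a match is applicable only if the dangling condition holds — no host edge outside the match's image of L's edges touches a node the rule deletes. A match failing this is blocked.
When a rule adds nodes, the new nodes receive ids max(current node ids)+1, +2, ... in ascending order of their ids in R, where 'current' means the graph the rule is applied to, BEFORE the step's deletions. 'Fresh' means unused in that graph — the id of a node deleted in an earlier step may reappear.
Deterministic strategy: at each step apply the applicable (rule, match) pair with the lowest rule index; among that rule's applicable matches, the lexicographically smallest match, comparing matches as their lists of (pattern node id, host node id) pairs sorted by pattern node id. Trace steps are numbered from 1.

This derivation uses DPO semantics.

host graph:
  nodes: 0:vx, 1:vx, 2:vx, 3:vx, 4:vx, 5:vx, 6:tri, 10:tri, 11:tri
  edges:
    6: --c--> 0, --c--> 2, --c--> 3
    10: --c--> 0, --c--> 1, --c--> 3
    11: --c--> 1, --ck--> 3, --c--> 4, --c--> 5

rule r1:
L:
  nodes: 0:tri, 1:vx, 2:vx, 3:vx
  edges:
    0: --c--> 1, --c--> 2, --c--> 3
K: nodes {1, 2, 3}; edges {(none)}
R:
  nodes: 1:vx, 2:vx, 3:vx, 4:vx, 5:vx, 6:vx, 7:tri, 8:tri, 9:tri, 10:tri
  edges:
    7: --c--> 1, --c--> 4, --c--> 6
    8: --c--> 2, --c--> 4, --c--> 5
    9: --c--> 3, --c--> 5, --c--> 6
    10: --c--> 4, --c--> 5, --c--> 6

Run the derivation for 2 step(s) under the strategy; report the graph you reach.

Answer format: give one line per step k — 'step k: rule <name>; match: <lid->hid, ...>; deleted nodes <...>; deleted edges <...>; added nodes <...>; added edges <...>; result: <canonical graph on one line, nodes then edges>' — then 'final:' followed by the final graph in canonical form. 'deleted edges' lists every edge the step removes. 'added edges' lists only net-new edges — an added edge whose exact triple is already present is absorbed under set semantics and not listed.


step 1: rule r1; match: 0->6, 1->0, 2->2, 3->3; deleted nodes 6; deleted edges (6,0,c); (6,2,c); (6,3,c); added nodes 12, 13, 14, 15, 16, 17, 18; added edges (15,0,c); (15,12,c); (15,14,c); (16,2,c); (16,12,c); (16,13,c); (17,3,c); (17,13,c); (17,14,c); (18,12,c); (18,13,c); (18,14,c); result: nodes: 0:vx, 1:vx, 2:vx, 3:vx, 4:vx, 5:vx, 10:tri, 11:tri, 12:vx, 13:vx, 14:vx, 15:tri, 16:tri, 17:tri, 18:tri edges: (10,0,c); (10,1,c); (10,3,c); (11,1,c); (11,3,ck); (11,4,c); (11,5,c); (15,0,c); (15,12,c); (15,14,c); (16,2,c); (16,12,c); (16,13,c); (17,3,c); (17,13,c); (17,14,c); (18,12,c); (18,13,c); (18,14,c)
step 2: rule r1; match: 0->10, 1->0, 2->1, 3->3; deleted nodes 10; deleted edges (10,0,c); (10,1,c); (10,3,c); added nodes 19, 20, 21, 22, 23, 24, 25; added edges (22,0,c); (22,19,c); (22,21,c); (23,1,c); (23,19,c); (23,20,c); (24,3,c); (24,20,c); (24,21,c); (25,19,c); (25,20,c); (25,21,c); result: nodes: 0:vx, 1:vx, 2:vx, 3:vx, 4:vx, 5:vx, 11:tri, 12:vx, 13:vx, 14:vx, 15:tri, 16:tri, 17:tri, 18:tri, 19:vx, 20:vx, 21:vx, 22:tri, 23:tri, 24:tri, 25:tri edges: (11,1,c); (11,3,ck); (11,4,c); (11,5,c); (15,0,c); (15,12,c); (15,14,c); (16,2,c); (16,12,c); (16,13,c); (17,3,c); (17,13,c); (17,14,c); (18,12,c); (18,13,c); (18,14,c); (22,0,c); (22,19,c); (22,21,c); (23,1,c); (23,19,c); (23,20,c); (24,3,c); (24,20,c); (24,21,c); (25,19,c); (25,20,c); (25,21,c)
final:
nodes: 0:vx, 1:vx, 2:vx, 3:vx, 4:vx, 5:vx, 11:tri, 12:vx, 13:vx, 14:vx, 15:tri, 16:tri, 17:tri, 18:tri, 19:vx, 20:vx, 21:vx, 22:tri, 23:tri, 24:tri, 25:tri
edges: (11,1,c); (11,3,ck); (11,4,c); (11,5,c); (15,0,c); (15,12,c); (15,14,c); (16,2,c); (16,12,c); (16,13,c); (17,3,c); (17,13,c); (17,14,c); (18,12,c); (18,13,c); (18,14,c); (22,0,c); (22,19,c); (22,21,c); (23,1,c); (23,19,c); (23,20,c); (24,3,c); (24,20,c); (24,21,c); (25,19,c); (25,20,c); (25,21,c)


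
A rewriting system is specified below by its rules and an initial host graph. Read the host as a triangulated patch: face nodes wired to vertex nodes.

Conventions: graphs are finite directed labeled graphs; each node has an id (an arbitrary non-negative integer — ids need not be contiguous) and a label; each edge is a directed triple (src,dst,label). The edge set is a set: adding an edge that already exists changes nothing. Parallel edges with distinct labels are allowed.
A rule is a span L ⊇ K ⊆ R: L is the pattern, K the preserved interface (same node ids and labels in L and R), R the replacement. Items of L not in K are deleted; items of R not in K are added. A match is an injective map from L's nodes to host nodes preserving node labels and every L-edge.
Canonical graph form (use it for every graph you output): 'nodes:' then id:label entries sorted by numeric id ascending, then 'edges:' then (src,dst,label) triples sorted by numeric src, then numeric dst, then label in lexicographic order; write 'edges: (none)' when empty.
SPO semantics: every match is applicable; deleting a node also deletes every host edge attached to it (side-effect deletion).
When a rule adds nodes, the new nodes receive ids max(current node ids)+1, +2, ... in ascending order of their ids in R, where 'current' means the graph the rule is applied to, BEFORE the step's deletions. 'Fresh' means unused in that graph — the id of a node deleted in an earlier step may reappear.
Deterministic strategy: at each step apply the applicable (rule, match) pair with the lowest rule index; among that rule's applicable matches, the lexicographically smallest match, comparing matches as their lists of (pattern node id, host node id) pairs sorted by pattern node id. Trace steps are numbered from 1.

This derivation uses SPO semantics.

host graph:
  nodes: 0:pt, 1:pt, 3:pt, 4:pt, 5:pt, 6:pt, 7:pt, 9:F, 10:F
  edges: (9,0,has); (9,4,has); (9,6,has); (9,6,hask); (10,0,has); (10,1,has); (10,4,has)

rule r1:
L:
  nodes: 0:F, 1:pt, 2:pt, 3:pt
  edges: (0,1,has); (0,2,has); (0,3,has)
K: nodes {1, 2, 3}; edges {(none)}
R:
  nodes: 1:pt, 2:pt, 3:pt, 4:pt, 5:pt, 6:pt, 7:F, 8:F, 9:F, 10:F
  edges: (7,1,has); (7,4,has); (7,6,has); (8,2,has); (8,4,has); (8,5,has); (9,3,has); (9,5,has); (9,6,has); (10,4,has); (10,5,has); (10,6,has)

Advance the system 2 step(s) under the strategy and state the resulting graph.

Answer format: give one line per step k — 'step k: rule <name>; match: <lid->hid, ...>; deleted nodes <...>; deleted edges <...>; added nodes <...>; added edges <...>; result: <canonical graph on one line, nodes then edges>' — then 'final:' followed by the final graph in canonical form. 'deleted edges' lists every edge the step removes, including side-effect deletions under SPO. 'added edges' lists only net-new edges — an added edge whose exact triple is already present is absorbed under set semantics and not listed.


step 1: rule r1; match: 0->9, 1->0, 2->4, 3->6; deleted nodes 9; deleted edges (9,0,has); (9,4,has); (9,6,has); (9,6,hask); added nodes 11, 12, 13, 14, 15, 16, 17; added edges (14,0,has); (14,11,has); (14,13,has); (15,4,has); (15,11,has); (15,12,has); (16,6,has); (16,12,has); (16,13,has); (17,11,has); (17,12,has); (17,13,has); result: nodes: 0:pt, 1:pt, 3:pt, 4:pt, 5:pt, 6:pt, 7:pt, 10:F, 11:pt, 12:pt, 13:pt, 14:F, 15:F, 16:F, 17:F edges: (10,0,has); (10,1,has); (10,4,has); (14,0,has); (14,11,has); (14,13,has); (15,4,has); (15,11,has); (15,12,has); (16,6,has); (16,12,has); (16,13,has); (17,11,has); (17,12,has); (17,13,has)
step 2: rule r1; match: 0->10, 1->0, 2->1, 3->4; deleted nodes 10; deleted edges (10,0,has); (10,1,has); (10,4,has); added nodes 18, 19, 20, 21, 22, 23, 24; added edges (21,0,has); (21,18,has); (21,20,has); (22,1,has); (22,18,has); (22,19,has); (23,4,has); (23,19,has); (23,20,has); (24,18,has); (24,19,has); (24,20,has); result: nodes: 0:pt, 1:pt, 3:pt, 4:pt, 5:pt, 6:pt, 7:pt, 11:pt, 12:pt, 13:pt, 14:F, 15:F, 16:F, 17:F, 18:pt, 19:pt, 20:pt, 21:F, 22:F, 23:F, 24:F edges: (14,0,has); (14,11,has); (14,13,has); (15,4,has); (15,11,has); (15,12,has); (16,6,has); (16,12,has); (16,13,has); (17,11,has); (17,12,has); (17,13,has); (21,0,has); (21,18,has); (21,20,has); (22,1,has); (22,18,has); (22,19,has); (23,4,has); (23,19,has); (23,20,has); (24,18,has); (24,19,has); (24,20,has)
final:
nodes: 0:pt, 1:pt, 3:pt, 4:pt, 5:pt, 6:pt, 7:pt, 11:pt, 12:pt, 13:pt, 14:F, 15:F, 16:F, 17:F, 18:pt, 19:pt, 20:pt, 21:F, 22:F, 23:F, 24:F
edges: (14,0,has); (14,11,has); (14,13,has); (15,4,has); (15,11,has); (15,12,has); (16,6,has); (16,12,has); (16,13,has); (17,11,has); (17,12,has); (17,13,has); (21,0,has); (21,18,has); (21,20,has); (22,1,has); (22,18,has); (22,19,has); (23,4,has); (23,19,has); (23,20,has); (24,18,has); (24,19,has); (24,20,has)


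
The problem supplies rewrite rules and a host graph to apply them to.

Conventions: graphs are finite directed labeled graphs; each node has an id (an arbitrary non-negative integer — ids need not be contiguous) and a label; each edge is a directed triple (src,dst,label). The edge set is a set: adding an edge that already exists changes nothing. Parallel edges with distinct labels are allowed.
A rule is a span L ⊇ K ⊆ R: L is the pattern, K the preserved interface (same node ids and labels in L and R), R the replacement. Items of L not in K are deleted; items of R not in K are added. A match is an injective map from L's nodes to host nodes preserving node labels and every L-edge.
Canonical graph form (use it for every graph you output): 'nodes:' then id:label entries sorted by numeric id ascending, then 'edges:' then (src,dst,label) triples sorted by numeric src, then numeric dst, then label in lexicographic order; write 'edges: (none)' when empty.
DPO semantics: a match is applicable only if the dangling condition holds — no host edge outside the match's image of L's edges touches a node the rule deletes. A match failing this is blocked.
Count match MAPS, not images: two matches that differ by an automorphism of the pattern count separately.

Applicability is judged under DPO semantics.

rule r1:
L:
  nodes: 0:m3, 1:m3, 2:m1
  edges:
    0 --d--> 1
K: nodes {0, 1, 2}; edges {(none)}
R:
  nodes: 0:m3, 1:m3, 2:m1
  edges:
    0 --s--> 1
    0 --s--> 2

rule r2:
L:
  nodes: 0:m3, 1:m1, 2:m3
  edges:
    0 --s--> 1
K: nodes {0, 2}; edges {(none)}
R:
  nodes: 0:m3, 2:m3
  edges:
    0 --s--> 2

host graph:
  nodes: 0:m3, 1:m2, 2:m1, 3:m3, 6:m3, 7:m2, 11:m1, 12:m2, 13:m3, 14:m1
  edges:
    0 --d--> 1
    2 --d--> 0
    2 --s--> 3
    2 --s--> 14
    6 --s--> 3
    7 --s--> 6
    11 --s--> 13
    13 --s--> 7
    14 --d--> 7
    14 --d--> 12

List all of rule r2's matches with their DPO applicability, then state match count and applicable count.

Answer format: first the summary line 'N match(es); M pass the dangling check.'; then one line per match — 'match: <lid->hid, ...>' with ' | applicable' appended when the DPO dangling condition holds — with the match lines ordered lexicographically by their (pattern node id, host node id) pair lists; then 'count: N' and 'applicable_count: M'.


0 match(es); 0 pass the dangling check.
count: 0
applicable_count: 0


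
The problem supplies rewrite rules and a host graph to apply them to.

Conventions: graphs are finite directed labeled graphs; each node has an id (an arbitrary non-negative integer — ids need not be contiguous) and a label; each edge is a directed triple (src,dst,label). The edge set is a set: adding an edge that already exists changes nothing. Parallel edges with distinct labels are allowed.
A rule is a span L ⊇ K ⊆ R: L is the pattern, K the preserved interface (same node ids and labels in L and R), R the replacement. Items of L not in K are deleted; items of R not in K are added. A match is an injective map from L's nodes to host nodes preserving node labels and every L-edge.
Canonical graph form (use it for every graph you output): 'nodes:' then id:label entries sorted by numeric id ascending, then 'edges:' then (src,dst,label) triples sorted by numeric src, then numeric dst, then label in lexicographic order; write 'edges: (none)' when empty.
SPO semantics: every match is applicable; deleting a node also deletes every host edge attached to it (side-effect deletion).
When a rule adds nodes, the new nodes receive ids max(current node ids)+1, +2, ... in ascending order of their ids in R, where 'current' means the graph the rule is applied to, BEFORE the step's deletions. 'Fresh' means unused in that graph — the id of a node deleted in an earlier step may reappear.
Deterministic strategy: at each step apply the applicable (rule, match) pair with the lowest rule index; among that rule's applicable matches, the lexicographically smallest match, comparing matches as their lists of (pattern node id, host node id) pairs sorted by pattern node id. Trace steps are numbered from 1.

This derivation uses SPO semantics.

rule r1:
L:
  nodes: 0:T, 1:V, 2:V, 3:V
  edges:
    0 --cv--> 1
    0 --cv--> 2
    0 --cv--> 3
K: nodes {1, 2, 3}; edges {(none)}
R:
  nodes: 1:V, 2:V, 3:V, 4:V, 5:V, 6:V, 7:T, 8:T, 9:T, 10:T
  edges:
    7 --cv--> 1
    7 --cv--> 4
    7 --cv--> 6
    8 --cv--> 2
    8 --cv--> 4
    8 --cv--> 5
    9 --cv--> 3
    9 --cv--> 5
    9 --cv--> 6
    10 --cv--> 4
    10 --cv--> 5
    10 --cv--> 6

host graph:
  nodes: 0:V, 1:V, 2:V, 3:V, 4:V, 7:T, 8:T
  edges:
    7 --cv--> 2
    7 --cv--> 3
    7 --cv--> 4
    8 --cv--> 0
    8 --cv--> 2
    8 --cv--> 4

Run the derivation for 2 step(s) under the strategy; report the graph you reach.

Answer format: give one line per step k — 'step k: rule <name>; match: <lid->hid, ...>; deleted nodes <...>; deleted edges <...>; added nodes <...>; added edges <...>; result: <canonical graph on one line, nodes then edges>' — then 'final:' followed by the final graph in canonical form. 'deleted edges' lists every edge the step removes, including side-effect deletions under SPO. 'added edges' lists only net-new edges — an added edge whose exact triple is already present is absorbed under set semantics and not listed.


step 1: rule r1; match: 0->7, 1->2, 2->3, 3->4; deleted nodes 7; deleted edges (7,2,cv); (7,3,cv); (7,4,cv); added nodes 9, 10, 11, 12, 13, 14, 15; added edges (12,2,cv); (12,9,cv); (12,11,cv); (13,3,cv); (13,9,cv); (13,10,cv); (14,4,cv); (14,10,cv); (14,11,cv); (15,9,cv); (15,10,cv); (15,11,cv); result: nodes: 0:V, 1:V, 2:V, 3:V, 4:V, 8:T, 9:V, 10:V, 11:V, 12:T, 13:T, 14:T, 15:T edges: (8,0,cv); (8,2,cv); (8,4,cv); (12,2,cv); (12,9,cv); (12,11,cv); (13,3,cv); (13,9,cv); (13,10,cv); (14,4,cv); (14,10,cv); (14,11,cv); (15,9,cv); (15,10,cv); (15,11,cv)
step 2: rule r1; match: 0->8, 1->0, 2->2, 3->4; deleted nodes 8; deleted edges (8,0,cv); (8,2,cv); (8,4,cv); added nodes 16, 17, 18, 19, 20, 21, 22; added edges (19,0,cv); (19,16,cv); (19,18,cv); (20,2,cv); (20,16,cv); (20,17,cv); (21,4,cv); (21,17,cv); (21,18,cv); (22,16,cv); (22,17,cv); (22,18,cv); result: nodes: 0:V, 1:V, 2:V, 3:V, 4:V, 9:V, 10:V, 11:V, 12:T, 13:T, 14:T, 15:T, 16:V, 17:V, 18:V, 19:T, 20:T, 21:T, 22:T edges: (12,2,cv); (12,9,cv); (12,11,cv); (13,3,cv); (13,9,cv); (13,10,cv); (14,4,cv); (14,10,cv); (14,11,cv); (15,9,cv); (15,10,cv); (15,11,cv); (19,0,cv); (19,16,cv); (19,18,cv); (20,2,cv); (20,16,cv); (20,17,cv); (21,4,cv); (21,17,cv); (21,18,cv); (22,16,cv); (22,17,cv); (22,18,cv)
final:
nodes: 0:V, 1:V, 2:V, 3:V, 4:V, 9:V, 10:V, 11:V, 12:T, 13:T, 14:T, 15:T, 16:V, 17:V, 18:V, 19:T, 20:T, 21:T, 22:T
edges: (12,2,cv); (12,9,cv); (12,11,cv); (13,3,cv); (13,9,cv); (13,10,cv); (14,4,cv); (14,10,cv); (14,11,cv); (15,9,cv); (15,10,cv); (15,11,cv); (19,0,cv); (19,16,cv); (19,18,cv); (20,2,cv); (20,16,cv); (20,17,cv); (21,4,cv); (21,17,cv); (21,18,cv); (22,16,cv); (22,17,cv); (22,18,cv)


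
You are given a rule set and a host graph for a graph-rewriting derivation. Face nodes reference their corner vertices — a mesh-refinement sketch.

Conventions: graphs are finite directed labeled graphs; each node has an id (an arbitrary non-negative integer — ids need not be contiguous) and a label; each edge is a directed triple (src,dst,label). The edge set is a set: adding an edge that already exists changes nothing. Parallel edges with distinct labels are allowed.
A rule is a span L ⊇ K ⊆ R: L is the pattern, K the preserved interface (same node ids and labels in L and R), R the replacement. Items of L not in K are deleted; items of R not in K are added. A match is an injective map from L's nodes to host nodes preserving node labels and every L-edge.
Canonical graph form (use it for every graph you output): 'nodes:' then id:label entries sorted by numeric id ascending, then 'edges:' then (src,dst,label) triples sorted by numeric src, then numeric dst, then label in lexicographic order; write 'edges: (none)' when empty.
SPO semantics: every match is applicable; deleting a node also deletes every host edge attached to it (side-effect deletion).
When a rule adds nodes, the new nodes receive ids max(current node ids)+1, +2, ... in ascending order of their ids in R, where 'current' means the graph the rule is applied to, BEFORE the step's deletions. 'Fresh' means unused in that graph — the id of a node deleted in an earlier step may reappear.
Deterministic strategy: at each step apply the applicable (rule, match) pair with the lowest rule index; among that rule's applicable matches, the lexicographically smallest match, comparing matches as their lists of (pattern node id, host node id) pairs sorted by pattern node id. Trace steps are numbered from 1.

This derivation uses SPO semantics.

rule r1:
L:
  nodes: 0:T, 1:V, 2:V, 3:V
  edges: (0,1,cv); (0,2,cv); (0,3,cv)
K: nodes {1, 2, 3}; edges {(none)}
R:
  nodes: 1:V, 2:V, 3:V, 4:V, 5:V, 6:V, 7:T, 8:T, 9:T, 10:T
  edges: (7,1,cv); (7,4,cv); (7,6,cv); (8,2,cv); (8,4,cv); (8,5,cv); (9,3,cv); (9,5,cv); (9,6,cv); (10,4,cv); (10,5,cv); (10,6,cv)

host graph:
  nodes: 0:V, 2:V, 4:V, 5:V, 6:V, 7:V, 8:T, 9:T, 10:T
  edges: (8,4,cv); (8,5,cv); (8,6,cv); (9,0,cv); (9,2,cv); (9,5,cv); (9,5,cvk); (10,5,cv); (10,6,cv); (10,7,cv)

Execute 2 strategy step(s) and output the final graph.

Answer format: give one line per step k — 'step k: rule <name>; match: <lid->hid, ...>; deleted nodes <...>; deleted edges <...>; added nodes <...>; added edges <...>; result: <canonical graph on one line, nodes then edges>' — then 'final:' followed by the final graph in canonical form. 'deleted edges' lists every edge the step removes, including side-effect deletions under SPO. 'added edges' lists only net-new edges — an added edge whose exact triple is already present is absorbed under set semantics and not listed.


step 1: rule r1; match: 0->8, 1->4, 2->5, 3->6; deleted nodes 8; deleted edges (8,4,cv); (8,5,cv); (8,6,cv); added nodes 11, 12, 13, 14, 15, 16, 17; added edges (14,4,cv); (14,11,cv); (14,13,cv); (15,5,cv); (15,11,cv); (15,12,cv); (16,6,cv); (16,12,cv); (16,13,cv); (17,11,cv); (17,12,cv); (17,13,cv); result: nodes: 0:V, 2:V, 4:V, 5:V, 6:V, 7:V, 9:T, 10:T, 11:V, 12:V, 13:V, 14:T, 15:T, 16:T, 17:T edges: (9,0,cv); (9,2,cv); (9,5,cv); (9,5,cvk); (10,5,cv); (10,6,cv); (10,7,cv); (14,4,cv); (14,11,cv); (14,13,cv); (15,5,cv); (15,11,cv); (15,12,cv); (16,6,cv); (16,12,cv); (16,13,cv); (17,11,cv); (17,12,cv); (17,13,cv)
step 2: rule r1; match: 0->9, 1->0, 2->2, 3->5; deleted nodes 9; deleted edges (9,0,cv); (9,2,cv); (9,5,cv); (9,5,cvk); added nodes 18, 19, 20, 21, 22, 23, 24; added edges (21,0,cv); (21,18,cv); (21,20,cv); (22,2,cv); (22,18,cv); (22,19,cv); (23,5,cv); (23,19,cv); (23,20,cv); (24,18,cv); (24,19,cv); (24,20,cv); result: nodes: 0:V, 2:V, 4:V, 5:V, 6:V, 7:V, 10:T, 11:V, 12:V, 13:V, 14:T, 15:T, 16:T, 17:T, 18:V, 19:V, 20:V, 21:T, 22:T, 23:T, 24:T edges: (10,5,cv); (10,6,cv); (10,7,cv); (14,4,cv); (14,11,cv); (14,13,cv); (15,5,cv); (15,11,cv); (15,12,cv); (16,6,cv); (16,12,cv); (16,13,cv); (17,11,cv); (17,12,cv); (17,13,cv); (21,0,cv); (21,18,cv); (21,20,cv); (22,2,cv); (22,18,cv); (22,19,cv); (23,5,cv); (23,19,cv); (23,20,cv); (24,18,cv); (24,19,cv); (24,20,cv)
final:
nodes: 0:V, 2:V, 4:V, 5:V, 6:V, 7:V, 10:T, 11:V, 12:V, 13:V, 14:T, 15:T, 16:T, 17:T, 18:V, 19:V, 20:V, 21:T, 22:T, 23:T, 24:T
edges: (10,5,cv); (10,6,cv); (10,7,cv); (14,4,cv); (14,11,cv); (14,13,cv); (15,5,cv); (15,11,cv); (15,12,cv); (16,6,cv); (16,12,cv); (16,13,cv); (17,11,cv); (17,12,cv); (17,13,cv); (21,0,cv); (21,18,cv); (21,20,cv); (22,2,cv); (22,18,cv); (22,19,cv); (23,5,cv); (23,19,cv); (23,20,cv); (24,18,cv); (24,19,cv); (24,20,cv)


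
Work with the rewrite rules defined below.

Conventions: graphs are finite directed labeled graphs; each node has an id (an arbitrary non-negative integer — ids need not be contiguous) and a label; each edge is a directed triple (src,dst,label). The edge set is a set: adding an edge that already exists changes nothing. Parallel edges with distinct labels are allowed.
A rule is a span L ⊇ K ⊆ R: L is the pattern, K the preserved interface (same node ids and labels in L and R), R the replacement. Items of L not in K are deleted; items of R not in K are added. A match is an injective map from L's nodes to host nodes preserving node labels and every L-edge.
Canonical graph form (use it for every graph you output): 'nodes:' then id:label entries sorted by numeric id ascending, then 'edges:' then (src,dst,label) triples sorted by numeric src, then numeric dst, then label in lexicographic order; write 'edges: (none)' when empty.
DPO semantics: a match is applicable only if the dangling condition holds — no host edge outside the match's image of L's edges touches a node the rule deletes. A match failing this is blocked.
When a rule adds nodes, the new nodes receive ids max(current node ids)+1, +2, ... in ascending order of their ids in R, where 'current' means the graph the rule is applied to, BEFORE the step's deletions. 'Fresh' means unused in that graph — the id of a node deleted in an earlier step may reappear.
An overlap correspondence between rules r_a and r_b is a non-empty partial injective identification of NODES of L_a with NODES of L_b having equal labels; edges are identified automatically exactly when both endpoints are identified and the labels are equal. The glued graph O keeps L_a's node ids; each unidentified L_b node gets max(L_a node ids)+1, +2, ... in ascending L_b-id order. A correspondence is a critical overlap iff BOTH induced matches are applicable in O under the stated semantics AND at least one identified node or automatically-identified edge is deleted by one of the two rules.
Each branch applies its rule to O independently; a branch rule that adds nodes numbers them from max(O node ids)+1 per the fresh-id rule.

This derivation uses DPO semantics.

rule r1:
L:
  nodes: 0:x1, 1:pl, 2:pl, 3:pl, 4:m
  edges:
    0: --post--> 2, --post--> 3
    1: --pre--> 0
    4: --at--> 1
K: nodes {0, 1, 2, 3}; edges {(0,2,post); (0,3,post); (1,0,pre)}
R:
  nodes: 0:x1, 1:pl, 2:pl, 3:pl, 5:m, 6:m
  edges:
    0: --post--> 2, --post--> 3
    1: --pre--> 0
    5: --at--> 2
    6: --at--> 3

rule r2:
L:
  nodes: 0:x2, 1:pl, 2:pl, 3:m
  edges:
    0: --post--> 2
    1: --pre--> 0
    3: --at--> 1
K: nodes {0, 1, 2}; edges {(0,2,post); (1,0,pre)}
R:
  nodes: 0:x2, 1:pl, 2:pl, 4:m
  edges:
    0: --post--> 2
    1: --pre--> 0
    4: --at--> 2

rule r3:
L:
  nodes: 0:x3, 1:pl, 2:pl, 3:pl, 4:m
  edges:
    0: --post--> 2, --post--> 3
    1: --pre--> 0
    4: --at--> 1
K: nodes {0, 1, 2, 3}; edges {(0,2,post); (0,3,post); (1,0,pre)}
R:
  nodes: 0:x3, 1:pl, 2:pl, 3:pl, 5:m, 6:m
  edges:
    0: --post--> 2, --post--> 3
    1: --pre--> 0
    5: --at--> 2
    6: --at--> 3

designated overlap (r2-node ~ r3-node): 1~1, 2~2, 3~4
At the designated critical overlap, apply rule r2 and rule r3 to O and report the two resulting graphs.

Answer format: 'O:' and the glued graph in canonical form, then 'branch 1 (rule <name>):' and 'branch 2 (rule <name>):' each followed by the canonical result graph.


O:
nodes: 0:x2, 1:pl, 2:pl, 3:m, 4:x3, 5:pl
edges: (0,2,post); (1,0,pre); (1,4,pre); (3,1,at); (4,2,post); (4,5,post)
branch 1 (rule r2):
nodes: 0:x2, 1:pl, 2:pl, 4:x3, 5:pl, 6:m
edges: (0,2,post); (1,0,pre); (1,4,pre); (4,2,post); (4,5,post); (6,2,at)
branch 2 (rule r3):
nodes: 0:x2, 1:pl, 2:pl, 4:x3, 5:pl, 6:m, 7:m
edges: (0,2,post); (1,0,pre); (1,4,pre); (4,2,post); (4,5,post); (6,2,at); (7,5,at)


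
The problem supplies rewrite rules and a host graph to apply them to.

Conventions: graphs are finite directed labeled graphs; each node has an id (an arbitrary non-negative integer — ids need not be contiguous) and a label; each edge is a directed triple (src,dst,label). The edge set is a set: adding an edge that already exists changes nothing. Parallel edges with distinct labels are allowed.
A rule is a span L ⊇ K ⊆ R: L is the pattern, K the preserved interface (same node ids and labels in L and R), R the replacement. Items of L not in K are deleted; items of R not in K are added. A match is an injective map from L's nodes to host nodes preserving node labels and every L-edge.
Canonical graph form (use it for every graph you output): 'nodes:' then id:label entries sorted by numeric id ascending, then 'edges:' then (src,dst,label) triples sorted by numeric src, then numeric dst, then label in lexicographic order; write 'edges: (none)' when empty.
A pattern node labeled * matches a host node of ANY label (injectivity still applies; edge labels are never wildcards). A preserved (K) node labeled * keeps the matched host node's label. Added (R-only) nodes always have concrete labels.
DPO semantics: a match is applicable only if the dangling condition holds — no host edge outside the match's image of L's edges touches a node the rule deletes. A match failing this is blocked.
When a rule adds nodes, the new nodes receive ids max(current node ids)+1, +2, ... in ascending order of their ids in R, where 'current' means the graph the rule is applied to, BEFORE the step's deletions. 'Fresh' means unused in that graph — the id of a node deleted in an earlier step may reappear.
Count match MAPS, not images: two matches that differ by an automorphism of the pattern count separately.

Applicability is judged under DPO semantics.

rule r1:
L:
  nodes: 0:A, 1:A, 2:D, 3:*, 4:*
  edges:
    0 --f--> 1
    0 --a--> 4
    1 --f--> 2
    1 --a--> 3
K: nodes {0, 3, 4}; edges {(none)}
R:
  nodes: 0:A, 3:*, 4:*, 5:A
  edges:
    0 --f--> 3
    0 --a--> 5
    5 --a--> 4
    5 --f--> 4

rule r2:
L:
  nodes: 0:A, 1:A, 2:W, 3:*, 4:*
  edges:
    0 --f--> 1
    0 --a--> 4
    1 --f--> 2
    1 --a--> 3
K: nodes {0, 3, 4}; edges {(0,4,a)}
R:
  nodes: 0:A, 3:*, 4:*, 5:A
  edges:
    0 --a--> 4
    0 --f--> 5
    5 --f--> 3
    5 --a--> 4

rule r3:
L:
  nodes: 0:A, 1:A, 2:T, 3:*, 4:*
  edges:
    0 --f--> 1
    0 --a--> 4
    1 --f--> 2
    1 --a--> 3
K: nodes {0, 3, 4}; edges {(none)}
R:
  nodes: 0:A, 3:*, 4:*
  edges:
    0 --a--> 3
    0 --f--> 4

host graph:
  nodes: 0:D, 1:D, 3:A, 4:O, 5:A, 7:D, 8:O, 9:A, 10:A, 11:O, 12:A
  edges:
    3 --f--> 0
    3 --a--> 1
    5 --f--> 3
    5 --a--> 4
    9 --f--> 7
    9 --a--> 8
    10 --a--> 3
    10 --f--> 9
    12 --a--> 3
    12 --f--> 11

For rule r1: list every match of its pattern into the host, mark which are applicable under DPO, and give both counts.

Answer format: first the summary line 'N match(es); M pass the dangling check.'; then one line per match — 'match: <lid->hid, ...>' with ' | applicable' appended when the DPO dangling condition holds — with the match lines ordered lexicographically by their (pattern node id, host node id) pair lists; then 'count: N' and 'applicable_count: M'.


2 match(es); 1 pass the dangling check.
match: 0->5, 1->3, 2->0, 3->1, 4->4
match: 0->10, 1->9, 2->7, 3->8, 4->3 | applicable
count: 2
applicable_count: 1


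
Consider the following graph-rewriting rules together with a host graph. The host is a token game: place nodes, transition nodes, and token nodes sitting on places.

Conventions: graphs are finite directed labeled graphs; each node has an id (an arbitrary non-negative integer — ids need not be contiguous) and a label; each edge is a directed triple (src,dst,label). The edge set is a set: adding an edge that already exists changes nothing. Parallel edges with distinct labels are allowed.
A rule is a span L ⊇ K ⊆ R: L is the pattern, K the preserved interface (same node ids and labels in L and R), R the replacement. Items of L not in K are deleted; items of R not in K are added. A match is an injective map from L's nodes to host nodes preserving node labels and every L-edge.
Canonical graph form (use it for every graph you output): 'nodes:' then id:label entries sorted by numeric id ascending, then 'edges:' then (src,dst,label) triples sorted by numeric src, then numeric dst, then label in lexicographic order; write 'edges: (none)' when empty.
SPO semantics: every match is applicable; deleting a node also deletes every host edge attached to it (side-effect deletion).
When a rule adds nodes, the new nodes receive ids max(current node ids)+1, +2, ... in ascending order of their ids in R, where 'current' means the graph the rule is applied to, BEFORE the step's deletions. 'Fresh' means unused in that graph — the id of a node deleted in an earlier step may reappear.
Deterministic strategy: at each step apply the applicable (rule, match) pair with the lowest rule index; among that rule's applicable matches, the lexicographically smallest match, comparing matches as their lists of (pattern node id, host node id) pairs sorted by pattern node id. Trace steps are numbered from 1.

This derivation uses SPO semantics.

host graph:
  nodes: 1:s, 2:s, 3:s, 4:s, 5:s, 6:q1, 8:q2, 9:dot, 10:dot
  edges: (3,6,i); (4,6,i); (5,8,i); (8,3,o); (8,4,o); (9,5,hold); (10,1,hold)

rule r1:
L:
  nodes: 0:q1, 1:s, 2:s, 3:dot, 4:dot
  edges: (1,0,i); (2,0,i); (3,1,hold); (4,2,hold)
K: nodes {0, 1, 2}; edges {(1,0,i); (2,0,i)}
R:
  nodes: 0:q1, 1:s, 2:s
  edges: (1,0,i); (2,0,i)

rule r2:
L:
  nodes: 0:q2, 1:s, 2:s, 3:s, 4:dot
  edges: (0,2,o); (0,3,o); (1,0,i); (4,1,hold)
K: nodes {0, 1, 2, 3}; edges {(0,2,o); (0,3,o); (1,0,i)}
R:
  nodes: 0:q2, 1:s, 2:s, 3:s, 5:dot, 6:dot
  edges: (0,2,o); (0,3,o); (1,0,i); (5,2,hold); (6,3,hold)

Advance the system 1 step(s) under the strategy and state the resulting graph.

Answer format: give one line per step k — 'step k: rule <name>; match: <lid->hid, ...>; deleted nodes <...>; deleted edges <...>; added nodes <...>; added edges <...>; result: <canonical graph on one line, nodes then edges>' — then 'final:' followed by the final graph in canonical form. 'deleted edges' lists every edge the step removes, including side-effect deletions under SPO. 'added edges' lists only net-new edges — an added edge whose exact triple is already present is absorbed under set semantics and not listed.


step 1: rule r2; match: 0->8, 1->5, 2->3, 3->4, 4->9; deleted nodes 9; deleted edges (9,5,hold); added nodes 11, 12; added edges (11,3,hold); (12,4,hold); result: nodes: 1:s, 2:s, 3:s, 4:s, 5:s, 6:q1, 8:q2, 10:dot, 11:dot, 12:dot edges: (3,6,i); (4,6,i); (5,8,i); (8,3,o); (8,4,o); (10,1,hold); (11,3,hold); (12,4,hold)
final:
nodes: 1:s, 2:s, 3:s, 4:s, 5:s, 6:q1, 8:q2, 10:dot, 11:dot, 12:dot
edges: (3,6,i); (4,6,i); (5,8,i); (8,3,o); (8,4,o); (10,1,hold); (11,3,hold); (12,4,hold)


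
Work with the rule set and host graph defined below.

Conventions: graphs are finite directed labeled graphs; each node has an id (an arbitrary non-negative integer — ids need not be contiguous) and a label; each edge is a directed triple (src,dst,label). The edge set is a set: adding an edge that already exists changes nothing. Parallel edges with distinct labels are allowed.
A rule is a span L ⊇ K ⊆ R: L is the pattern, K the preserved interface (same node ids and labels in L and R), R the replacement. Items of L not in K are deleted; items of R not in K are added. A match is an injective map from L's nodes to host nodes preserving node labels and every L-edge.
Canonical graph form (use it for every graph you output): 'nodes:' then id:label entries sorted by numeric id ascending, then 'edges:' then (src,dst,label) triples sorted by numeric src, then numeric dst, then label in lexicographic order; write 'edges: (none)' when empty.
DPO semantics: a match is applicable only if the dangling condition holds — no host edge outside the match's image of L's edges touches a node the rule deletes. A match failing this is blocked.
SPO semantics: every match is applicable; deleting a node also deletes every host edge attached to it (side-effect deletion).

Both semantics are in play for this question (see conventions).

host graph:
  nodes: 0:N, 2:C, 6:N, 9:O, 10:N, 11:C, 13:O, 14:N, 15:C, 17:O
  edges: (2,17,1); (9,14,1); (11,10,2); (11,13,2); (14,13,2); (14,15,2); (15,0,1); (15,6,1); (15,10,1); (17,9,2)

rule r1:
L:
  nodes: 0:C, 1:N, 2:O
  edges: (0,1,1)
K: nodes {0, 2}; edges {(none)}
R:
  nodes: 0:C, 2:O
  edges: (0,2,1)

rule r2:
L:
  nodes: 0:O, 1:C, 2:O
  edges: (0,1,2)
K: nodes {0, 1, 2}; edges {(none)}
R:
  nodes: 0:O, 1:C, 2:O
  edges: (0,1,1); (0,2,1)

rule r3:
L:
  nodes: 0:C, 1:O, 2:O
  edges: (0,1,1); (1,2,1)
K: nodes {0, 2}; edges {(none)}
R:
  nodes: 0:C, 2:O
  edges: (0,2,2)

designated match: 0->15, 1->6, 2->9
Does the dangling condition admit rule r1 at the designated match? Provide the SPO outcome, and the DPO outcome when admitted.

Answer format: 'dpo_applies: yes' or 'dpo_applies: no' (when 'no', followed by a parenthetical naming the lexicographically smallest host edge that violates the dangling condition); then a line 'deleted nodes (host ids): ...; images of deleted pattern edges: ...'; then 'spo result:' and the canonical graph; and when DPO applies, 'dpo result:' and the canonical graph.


dpo_applies: yes
deleted nodes (host ids): 6; images of deleted pattern edges: (15,6,1)
spo result:
nodes: 0:N, 2:C, 9:O, 10:N, 11:C, 13:O, 14:N, 15:C, 17:O
edges: (2,17,1); (9,14,1); (11,10,2); (11,13,2); (14,13,2); (14,15,2); (15,0,1); (15,9,1); (15,10,1); (17,9,2)
dpo result:
nodes: 0:N, 2:C, 9:O, 10:N, 11:C, 13:O, 14:N, 15:C, 17:O
edges: (2,17,1); (9,14,1); (11,10,2); (11,13,2); (14,13,2); (14,15,2); (15,0,1); (15,9,1); (15,10,1); (17,9,2)


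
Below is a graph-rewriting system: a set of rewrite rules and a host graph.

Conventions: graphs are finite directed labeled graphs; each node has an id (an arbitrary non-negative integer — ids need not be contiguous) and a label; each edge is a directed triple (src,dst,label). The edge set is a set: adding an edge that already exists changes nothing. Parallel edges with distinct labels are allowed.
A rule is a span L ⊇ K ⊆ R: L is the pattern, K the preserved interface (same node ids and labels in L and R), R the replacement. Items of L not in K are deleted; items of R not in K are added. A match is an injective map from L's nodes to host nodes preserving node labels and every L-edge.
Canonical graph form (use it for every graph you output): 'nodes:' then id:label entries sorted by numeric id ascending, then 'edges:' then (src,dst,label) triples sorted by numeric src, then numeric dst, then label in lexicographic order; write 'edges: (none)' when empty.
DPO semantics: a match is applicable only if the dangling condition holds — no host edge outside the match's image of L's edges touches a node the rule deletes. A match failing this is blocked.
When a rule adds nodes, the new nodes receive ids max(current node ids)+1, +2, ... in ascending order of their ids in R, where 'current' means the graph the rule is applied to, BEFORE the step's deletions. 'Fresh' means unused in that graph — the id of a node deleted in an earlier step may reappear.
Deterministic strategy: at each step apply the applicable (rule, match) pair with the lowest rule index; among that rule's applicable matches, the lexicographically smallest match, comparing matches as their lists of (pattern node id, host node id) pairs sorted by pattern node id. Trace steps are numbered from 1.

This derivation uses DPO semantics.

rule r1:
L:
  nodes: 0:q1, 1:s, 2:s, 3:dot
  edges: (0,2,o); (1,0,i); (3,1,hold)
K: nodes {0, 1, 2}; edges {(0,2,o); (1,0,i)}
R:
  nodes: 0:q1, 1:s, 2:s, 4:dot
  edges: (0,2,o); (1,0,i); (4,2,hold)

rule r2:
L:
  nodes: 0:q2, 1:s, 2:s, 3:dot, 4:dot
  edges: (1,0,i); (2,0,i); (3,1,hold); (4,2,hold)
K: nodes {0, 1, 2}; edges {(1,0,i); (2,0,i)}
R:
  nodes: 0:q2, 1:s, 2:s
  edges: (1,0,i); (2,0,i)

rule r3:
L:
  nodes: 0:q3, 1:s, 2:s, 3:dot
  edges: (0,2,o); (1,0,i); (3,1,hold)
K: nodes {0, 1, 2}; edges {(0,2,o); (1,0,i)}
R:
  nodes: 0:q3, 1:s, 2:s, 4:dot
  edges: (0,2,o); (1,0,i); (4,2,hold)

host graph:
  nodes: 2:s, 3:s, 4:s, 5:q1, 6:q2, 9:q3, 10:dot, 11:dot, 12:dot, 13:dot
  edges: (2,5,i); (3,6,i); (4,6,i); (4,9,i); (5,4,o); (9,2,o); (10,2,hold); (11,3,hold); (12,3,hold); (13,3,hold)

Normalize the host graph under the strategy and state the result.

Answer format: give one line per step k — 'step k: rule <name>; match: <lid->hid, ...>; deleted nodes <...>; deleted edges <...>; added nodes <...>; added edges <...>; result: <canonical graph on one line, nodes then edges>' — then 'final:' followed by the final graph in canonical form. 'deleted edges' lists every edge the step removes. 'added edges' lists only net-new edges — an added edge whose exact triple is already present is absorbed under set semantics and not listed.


step 1: rule r1; match: 0->5, 1->2, 2->4, 3->10; deleted nodes 10; deleted edges (10,2,hold); added nodes 14; added edges (14,4,hold); result: nodes: 2:s, 3:s, 4:s, 5:q1, 6:q2, 9:q3, 11:dot, 12:dot, 13:dot, 14:dot edges: (2,5,i); (3,6,i); (4,6,i); (4,9,i); (5,4,o); (9,2,o); (11,3,hold); (12,3,hold); (13,3,hold); (14,4,hold)
step 2: rule r2; match: 0->6, 1->3, 2->4, 3->11, 4->14; deleted nodes 11, 14; deleted edges (11,3,hold); (14,4,hold); added nodes (none); added edges (none); result: nodes: 2:s, 3:s, 4:s, 5:q1, 6:q2, 9:q3, 12:dot, 13:dot edges: (2,5,i); (3,6,i); (4,6,i); (4,9,i); (5,4,o); (9,2,o); (12,3,hold); (13,3,hold)
final:
nodes: 2:s, 3:s, 4:s, 5:q1, 6:q2, 9:q3, 12:dot, 13:dot
edges: (2,5,i); (3,6,i); (4,6,i); (4,9,i); (5,4,o); (9,2,o); (12,3,hold); (13,3,hold)
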